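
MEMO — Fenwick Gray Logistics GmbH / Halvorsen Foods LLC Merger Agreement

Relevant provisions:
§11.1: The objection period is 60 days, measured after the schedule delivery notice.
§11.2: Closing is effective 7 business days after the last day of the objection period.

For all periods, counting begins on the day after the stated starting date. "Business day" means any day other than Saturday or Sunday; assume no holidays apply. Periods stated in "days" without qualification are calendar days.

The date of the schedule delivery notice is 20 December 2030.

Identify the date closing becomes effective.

27 February 2031

The last day of the objection period: 20 December 2030 + 60 days = 18 February 2031.
The date closing becomes effective: 7 business days after Tuesday, 18 February 2031, skipping weekends — Feb 19, Feb 20, Feb 21, Feb 24, Feb 25, Feb 26, Feb 27 — lands on Thursday, 27 February 2031.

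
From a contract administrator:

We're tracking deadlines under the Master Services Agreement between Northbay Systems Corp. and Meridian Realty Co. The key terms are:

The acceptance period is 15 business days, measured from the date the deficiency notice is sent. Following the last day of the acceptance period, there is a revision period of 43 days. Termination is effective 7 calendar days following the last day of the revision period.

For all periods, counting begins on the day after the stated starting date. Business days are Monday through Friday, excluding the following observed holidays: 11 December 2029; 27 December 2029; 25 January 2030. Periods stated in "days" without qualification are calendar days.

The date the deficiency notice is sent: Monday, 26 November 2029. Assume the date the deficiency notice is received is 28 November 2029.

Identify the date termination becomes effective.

The last day of the acceptance period: 15 business days after Monday, 26 November 2029, skipping weekends and the listed holiday on Dec 11 — Nov 27, Nov 28, Nov 29, Nov 30, …, Dec 14, Dec 17, Dec 18 — lands on Tuesday, 18 December 2029.
The last day of the revision period: 43 calendar days after 18 December 2029 is 30 January 2030.
Adding 7 calendar days to 30 January 2030 gives 6 February 2030, which is the date termination becomes effective.

6 February 2030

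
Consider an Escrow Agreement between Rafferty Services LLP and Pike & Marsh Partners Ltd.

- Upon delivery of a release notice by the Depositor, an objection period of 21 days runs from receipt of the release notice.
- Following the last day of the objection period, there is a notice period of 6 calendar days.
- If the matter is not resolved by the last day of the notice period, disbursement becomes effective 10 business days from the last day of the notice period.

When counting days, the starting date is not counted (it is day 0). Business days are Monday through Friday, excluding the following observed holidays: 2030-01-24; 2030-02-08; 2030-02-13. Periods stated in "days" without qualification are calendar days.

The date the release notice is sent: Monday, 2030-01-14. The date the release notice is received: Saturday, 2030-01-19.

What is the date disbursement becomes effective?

The last day of the objection period: 21 calendar days after 2030-01-19 is 2030-02-09.
Adding 6 calendar days to 2030-02-09 gives 2030-02-15, which is the last day of the notice period.
From Friday, 2030-02-15, 10 business days (Feb 18, Feb 19, Feb 20, Feb 21, Feb 22, Feb 25, Feb 26, Feb 27, Feb 28, Mar 1, skipping weekends) brings us to Friday, 2030-03-01, which is the date disbursement becomes effective.

2030-03-01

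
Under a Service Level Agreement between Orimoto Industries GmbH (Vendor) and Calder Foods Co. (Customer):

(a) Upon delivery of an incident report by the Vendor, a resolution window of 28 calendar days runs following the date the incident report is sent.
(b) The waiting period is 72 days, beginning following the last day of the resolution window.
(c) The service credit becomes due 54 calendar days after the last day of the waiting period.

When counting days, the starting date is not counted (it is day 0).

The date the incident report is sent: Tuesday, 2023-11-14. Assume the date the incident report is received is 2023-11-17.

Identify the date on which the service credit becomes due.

The last day of the resolution window: 2023-11-14 + 28 days = 2023-12-12.
The last day of the waiting period: 2023-12-12 + 72 days = 2024-02-22.
The date on which the service credit becomes due: 54 calendar days after 2024-02-22 is 2024-04-16.

2024-04-16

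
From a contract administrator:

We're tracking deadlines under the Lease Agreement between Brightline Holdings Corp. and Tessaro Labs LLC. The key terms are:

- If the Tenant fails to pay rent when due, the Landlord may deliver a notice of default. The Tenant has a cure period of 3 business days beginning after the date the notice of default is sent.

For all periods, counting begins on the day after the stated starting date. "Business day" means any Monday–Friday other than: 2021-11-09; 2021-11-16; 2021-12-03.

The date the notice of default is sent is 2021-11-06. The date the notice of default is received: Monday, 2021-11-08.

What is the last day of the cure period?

The last day of the cure period: 3 business days after Saturday, 2021-11-06, skipping weekends and the listed holiday on Nov 9 — Nov 8, Nov 10, Nov 11 — lands on Thursday, 2021-11-11.

2021-11-11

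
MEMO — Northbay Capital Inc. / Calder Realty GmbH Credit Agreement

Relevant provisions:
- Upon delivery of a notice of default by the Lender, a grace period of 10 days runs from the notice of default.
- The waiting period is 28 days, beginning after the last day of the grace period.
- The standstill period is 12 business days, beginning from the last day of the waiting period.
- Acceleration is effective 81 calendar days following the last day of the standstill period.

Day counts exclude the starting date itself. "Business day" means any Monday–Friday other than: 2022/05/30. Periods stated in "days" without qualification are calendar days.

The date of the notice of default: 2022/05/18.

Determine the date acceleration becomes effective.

2022/10/01

Adding 10 calendar days to 2022/05/18 gives 2022/05/28, which is the last day of the grace period.
The last day of the waiting period: 28 calendar days after 2022/05/28 is 2022/06/25.
From Saturday, 2022/06/25, 12 business days (Jun 27, Jun 28, Jun 29, Jun 30, …, Jul 8, Jul 11, Jul 12, skipping weekends) brings us to Tuesday, 2022/07/12, which is the last day of the standstill period.
The date acceleration becomes effective: 2022/07/12 + 81 days = 2022/10/01.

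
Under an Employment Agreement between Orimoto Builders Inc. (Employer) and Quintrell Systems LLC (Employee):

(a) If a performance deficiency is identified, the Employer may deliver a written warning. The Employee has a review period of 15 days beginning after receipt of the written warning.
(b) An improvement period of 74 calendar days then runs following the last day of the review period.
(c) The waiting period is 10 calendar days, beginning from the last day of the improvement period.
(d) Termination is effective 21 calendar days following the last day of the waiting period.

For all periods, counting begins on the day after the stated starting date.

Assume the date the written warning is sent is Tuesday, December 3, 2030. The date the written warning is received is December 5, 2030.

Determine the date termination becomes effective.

The last day of the review period: 15 calendar days after December 5, 2030 is December 20, 2030.
Adding 74 calendar days to December 20, 2030 gives March 4, 2031, which is the last day of the improvement period.
The last day of the waiting period: March 4, 2031 + 10 days = March 14, 2031.
The date termination becomes effective: 21 calendar days after March 14, 2031 is April 4, 2031.

April 4, 2031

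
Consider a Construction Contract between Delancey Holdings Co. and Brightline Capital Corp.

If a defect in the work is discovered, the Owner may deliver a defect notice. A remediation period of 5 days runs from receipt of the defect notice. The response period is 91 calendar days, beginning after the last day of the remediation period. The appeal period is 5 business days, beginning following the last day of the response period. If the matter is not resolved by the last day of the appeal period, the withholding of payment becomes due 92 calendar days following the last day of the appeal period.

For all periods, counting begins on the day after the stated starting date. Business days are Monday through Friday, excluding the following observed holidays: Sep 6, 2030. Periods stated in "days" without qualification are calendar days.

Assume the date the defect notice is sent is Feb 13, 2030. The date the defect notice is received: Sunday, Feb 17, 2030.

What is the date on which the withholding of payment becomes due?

The last day of the remediation period: 5 calendar days after Feb 17, 2030 is Feb 22, 2030.
Adding 91 calendar days to Feb 22, 2030 gives May 24, 2030, which is the last day of the response period.
From Friday, May 24, 2030, 5 business days (May 27, May 28, May 29, May 30, May 31, skipping weekends) brings us to Friday, May 31, 2030, which is the last day of the appeal period.
Adding 92 calendar days to May 31, 2030 gives Aug 31, 2030, which is the date on which the withholding of payment becomes due.

Aug 31, 2030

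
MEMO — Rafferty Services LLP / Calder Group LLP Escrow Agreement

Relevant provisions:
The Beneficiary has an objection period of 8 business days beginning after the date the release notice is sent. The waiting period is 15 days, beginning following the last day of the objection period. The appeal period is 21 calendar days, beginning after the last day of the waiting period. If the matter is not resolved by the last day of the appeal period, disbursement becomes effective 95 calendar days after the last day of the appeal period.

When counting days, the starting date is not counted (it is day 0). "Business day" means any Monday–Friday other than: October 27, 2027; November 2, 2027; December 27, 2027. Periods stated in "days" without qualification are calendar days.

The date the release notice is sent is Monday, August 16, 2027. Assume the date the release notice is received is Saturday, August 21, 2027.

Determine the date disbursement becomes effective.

January 4, 2028

The last day of the objection period: counting 8 business days from Monday, August 16, 2027 (Aug 17, Aug 18, Aug 19, Aug 20, Aug 23, Aug 24, Aug 25, Aug 26, skipping weekends) reaches Thursday, August 26, 2027.
The last day of the waiting period: August 26, 2027 + 15 days = September 10, 2027.
Adding 21 calendar days to September 10, 2027 gives October 1, 2027, which is the last day of the appeal period.
Adding 95 calendar days to October 1, 2027 gives January 4, 2028, which is the date disbursement becomes effective.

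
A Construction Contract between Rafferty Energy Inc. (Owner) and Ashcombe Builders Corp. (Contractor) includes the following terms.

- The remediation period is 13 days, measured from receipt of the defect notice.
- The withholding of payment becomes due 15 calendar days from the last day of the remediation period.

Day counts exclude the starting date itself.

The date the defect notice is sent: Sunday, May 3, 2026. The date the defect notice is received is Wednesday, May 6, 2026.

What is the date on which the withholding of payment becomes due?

Jun 3, 2026

The last day of the remediation period: 13 calendar days after May 6, 2026 is May 19, 2026.
The date on which the withholding of payment becomes due: 15 calendar days after May 19, 2026 is Jun 3, 2026.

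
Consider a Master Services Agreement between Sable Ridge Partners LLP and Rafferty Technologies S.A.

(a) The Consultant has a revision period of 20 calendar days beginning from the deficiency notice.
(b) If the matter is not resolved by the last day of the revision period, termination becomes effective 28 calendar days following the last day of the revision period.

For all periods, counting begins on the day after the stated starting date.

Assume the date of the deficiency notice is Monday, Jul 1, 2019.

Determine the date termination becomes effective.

Aug 18, 2019

The last day of the revision period: 20 calendar days after Jul 1, 2019 is Jul 21, 2019.
The date termination becomes effective: 28 calendar days after Jul 21, 2019 is Aug 18, 2019.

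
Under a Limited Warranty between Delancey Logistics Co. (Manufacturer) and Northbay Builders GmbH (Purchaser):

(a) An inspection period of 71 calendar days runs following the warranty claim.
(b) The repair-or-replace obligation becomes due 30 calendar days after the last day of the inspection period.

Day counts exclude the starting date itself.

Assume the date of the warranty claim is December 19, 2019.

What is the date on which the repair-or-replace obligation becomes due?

The last day of the inspection period: December 19, 2019 + 71 days = February 28, 2020.
The date on which the repair-or-replace obligation becomes due: February 28, 2020 + 30 days = March 29, 2020.

March 29, 2020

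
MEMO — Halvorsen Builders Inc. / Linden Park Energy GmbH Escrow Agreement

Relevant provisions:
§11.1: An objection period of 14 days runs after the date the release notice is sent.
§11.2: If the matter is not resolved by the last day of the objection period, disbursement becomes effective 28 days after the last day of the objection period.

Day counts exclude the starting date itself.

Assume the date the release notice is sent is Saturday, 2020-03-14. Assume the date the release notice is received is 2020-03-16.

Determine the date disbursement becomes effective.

2020-04-25

The last day of the objection period: 14 calendar days after 2020-03-14 is 2020-03-28.
The date disbursement becomes effective: 28 calendar days after 2020-03-28 is 2020-04-25.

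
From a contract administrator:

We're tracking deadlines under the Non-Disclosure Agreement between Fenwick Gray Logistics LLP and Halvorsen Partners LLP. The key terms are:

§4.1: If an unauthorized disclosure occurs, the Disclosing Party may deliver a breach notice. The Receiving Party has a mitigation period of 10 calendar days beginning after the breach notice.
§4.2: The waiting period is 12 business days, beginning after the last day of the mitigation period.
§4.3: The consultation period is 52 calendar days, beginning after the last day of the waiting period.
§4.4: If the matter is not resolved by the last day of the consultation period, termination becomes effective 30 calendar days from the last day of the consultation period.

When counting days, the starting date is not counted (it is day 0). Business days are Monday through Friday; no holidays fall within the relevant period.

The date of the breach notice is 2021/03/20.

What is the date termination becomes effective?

2021/07/06

The last day of the mitigation period: 10 calendar days after 2021/03/20 is 2021/03/30.
The last day of the waiting period: counting 12 business days from Tuesday, 2021/03/30 (Mar 31, Apr 1, Apr 2, Apr 5, …, Apr 13, Apr 14, Apr 15, skipping weekends) reaches Thursday, 2021/04/15.
Adding 52 calendar days to 2021/04/15 gives 2021/06/06, which is the last day of the consultation period.
The date termination becomes effective: 2021/06/06 + 30 days = 2021/07/06.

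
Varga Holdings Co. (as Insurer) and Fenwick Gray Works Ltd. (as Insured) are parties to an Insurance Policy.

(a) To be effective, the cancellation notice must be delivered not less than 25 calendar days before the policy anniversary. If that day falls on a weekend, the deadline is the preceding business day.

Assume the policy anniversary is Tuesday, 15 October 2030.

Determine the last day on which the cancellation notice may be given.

20 September 2030

Counting back 25 calendar days from 15 October 2030 gives 20 September 2030. That is a Friday, so no adjustment is needed.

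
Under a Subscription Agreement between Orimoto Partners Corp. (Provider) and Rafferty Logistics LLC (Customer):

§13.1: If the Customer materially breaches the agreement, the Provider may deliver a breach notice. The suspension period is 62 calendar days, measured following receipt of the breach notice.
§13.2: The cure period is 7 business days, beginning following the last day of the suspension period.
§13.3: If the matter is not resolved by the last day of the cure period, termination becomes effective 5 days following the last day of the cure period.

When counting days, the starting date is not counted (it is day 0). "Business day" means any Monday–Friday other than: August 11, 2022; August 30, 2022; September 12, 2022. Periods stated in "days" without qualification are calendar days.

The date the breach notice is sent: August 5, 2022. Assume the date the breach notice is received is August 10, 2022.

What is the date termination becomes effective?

The last day of the suspension period: August 10, 2022 + 62 days = October 11, 2022.
The last day of the cure period: 7 business days after Tuesday, October 11, 2022, skipping weekends — Oct 12, Oct 13, Oct 14, Oct 17, Oct 18, Oct 19, Oct 20 — lands on Thursday, October 20, 2022.
Adding 5 calendar days to October 20, 2022 gives October 25, 2022, which is the date termination becomes effective.

October 25, 2022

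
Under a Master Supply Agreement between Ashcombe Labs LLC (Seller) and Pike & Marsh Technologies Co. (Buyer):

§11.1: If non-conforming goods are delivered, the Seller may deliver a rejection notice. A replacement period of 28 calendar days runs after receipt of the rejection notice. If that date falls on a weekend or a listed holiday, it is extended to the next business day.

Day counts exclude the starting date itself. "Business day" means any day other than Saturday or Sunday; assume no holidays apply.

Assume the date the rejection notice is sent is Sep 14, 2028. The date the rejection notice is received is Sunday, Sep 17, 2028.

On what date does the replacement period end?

The last day of the replacement period: Sep 17, 2028 + 28 days = Oct 15, 2028. That falls on a Sunday, so it rolls to the next business day, Monday, Oct 16, 2028.

Oct 16, 2028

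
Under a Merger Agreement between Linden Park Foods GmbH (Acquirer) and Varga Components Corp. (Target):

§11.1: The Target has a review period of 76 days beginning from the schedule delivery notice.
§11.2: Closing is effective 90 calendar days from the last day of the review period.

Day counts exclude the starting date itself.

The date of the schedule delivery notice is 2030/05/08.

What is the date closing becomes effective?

2030/10/21

Adding 76 calendar days to 2030/05/08 gives 2030/07/23, which is the last day of the review period.
Adding 90 calendar days to 2030/07/23 gives 2030/10/21, which is the date closing becomes effective.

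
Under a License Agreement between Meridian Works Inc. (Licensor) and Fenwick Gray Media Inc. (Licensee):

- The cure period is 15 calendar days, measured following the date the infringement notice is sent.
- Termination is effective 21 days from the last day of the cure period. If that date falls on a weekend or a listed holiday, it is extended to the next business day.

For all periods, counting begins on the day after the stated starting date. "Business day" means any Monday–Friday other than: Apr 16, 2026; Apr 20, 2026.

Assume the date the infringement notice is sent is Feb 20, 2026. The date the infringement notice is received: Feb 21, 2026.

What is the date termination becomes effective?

Mar 30, 2026

Adding 15 calendar days to Feb 20, 2026 gives Mar 7, 2026, which is the last day of the cure period.
Adding 21 calendar days to Mar 7, 2026 gives Mar 28, 2026, which is the date termination becomes effective. That falls on a Saturday, so it rolls to the next business day, Monday, Mar 30, 2026.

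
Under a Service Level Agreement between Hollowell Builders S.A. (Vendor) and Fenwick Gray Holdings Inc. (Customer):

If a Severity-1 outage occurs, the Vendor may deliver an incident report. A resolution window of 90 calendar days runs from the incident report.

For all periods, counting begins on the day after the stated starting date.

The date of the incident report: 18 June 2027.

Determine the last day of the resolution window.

The last day of the resolution window: 18 June 2027 + 90 days = 16 September 2027.

16 September 2027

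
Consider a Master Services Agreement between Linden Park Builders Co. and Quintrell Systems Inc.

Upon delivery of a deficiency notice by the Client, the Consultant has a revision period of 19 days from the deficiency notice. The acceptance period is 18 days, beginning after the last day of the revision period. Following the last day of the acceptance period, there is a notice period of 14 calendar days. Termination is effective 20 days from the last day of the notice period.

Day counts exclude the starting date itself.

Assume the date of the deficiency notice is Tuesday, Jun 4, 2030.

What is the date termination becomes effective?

Aug 14, 2030

The last day of the revision period: 19 calendar days after Jun 4, 2030 is Jun 23, 2030.
The last day of the acceptance period: Jun 23, 2030 + 18 days = Jul 11, 2030.
The last day of the notice period: Jul 11, 2030 + 14 days = Jul 25, 2030.
The date termination becomes effective: Jul 25, 2030 + 20 days = Aug 14, 2030.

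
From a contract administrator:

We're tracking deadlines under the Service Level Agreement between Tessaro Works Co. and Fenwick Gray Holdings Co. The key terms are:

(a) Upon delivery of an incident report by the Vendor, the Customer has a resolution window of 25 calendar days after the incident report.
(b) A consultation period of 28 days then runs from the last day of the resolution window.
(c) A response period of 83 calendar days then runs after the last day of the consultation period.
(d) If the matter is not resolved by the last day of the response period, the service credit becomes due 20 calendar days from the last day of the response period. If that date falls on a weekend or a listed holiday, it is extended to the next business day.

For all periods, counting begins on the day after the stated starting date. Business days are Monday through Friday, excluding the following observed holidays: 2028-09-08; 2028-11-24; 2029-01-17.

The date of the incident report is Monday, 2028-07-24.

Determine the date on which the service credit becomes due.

2028-12-27

Adding 25 calendar days to 2028-07-24 gives 2028-08-18, which is the last day of the resolution window.
The last day of the consultation period: 2028-08-18 + 28 days = 2028-09-15.
The last day of the response period: 83 calendar days after 2028-09-15 is 2028-12-07.
The date on which the service credit becomes due: 20 calendar days after 2028-12-07 is 2028-12-27. 2028-12-27 is a Wednesday and is not a listed holiday, so no roll-forward applies.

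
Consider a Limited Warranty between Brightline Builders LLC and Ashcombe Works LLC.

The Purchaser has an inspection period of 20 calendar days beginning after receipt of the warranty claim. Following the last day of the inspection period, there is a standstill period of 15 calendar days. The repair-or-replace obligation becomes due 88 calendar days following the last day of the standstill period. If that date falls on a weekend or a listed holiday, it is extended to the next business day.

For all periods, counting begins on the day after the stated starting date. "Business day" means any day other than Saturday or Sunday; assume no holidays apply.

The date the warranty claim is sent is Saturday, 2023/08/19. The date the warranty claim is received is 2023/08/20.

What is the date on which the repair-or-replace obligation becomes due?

2023/12/21

The last day of the inspection period: 2023/08/20 + 20 days = 2023/09/09.
The last day of the standstill period: 15 calendar days after 2023/09/09 is 2023/09/24.
The date on which the repair-or-replace obligation becomes due: 2023/09/24 + 88 days = 2023/12/21. 2023/12/21 is a Thursday, so no roll-forward applies.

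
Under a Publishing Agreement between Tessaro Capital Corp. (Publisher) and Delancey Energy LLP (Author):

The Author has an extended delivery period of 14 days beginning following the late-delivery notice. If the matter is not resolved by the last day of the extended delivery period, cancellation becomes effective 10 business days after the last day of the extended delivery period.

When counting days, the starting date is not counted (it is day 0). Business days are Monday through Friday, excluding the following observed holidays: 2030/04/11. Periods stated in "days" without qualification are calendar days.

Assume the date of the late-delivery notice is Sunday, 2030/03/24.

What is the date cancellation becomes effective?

2030/04/22

Adding 14 calendar days to 2030/03/24 gives 2030/04/07, which is the last day of the extended delivery period.
From Sunday, 2030/04/07, 10 business days (Apr 8, Apr 9, Apr 10, Apr 12, Apr 15, Apr 16, Apr 17, Apr 18, Apr 19, Apr 22, skipping weekends and the listed holiday on Apr 11) brings us to Monday, 2030/04/22, which is the date cancellation becomes effective.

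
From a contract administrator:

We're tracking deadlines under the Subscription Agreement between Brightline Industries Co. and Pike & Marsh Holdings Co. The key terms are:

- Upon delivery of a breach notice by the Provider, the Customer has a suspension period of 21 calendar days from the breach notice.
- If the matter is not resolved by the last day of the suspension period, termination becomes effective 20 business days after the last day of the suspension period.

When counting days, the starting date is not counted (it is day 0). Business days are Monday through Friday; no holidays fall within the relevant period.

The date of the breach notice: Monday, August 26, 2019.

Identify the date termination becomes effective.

The last day of the suspension period: 21 calendar days after August 26, 2019 is September 16, 2019.
The date termination becomes effective: 20 business days after Monday, September 16, 2019, skipping weekends — Sep 17, Sep 18, Sep 19, Sep 20, …, Oct 10, Oct 11, Oct 14 — lands on Monday, October 14, 2019.

October 14, 2019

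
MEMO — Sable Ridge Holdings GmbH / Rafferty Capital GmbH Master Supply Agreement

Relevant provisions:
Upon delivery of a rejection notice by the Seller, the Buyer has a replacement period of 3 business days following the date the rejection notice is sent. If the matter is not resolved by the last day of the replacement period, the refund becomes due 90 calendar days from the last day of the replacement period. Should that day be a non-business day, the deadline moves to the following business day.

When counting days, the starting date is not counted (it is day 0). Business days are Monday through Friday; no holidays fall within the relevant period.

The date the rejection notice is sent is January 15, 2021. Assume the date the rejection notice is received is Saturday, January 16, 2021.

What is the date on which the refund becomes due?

April 20, 2021

The last day of the replacement period: counting 3 business days from Friday, January 15, 2021 (Jan 18, Jan 19, Jan 20, skipping weekends) reaches Wednesday, January 20, 2021.
Adding 90 calendar days to January 20, 2021 gives April 20, 2021, which is the date on which the refund becomes due. April 20, 2021 is a Tuesday, so no roll-forward applies.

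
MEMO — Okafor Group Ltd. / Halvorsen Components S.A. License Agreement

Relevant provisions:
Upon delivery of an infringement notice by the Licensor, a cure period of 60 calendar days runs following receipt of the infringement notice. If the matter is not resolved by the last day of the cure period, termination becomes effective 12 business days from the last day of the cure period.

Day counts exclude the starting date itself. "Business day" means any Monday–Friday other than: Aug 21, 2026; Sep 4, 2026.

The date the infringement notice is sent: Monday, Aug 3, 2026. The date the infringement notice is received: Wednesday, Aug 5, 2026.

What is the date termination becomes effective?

Oct 20, 2026

The last day of the cure period: Aug 5, 2026 + 60 days = Oct 4, 2026.
From Sunday, Oct 4, 2026, 12 business days (Oct 5, Oct 6, Oct 7, Oct 8, …, Oct 16, Oct 19, Oct 20, skipping weekends) brings us to Tuesday, Oct 20, 2026, which is the date termination becomes effective.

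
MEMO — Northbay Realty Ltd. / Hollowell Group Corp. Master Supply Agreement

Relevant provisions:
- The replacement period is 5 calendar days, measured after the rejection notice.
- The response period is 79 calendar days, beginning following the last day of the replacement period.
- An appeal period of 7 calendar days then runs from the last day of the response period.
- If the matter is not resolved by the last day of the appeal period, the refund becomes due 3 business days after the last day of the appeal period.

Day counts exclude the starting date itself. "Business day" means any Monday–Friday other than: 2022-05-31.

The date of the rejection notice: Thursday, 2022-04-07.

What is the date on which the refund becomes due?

The last day of the replacement period: 2022-04-07 + 5 days = 2022-04-12.
The last day of the response period: 2022-04-12 + 79 days = 2022-06-30.
The last day of the appeal period: 2022-06-30 + 7 days = 2022-07-07.
From Thursday, 2022-07-07, 3 business days (Jul 8, Jul 11, Jul 12, skipping weekends) brings us to Tuesday, 2022-07-12, which is the date on which the refund becomes due.

2022-07-12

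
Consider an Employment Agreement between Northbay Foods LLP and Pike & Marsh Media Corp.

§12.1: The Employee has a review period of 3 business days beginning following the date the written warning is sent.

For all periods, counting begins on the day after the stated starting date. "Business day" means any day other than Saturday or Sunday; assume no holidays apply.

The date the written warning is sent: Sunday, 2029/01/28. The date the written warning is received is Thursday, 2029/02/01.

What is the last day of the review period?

2029/01/31

From Sunday, 2029/01/28, 3 business days (Jan 29, Jan 30, Jan 31, skipping weekends) brings us to Wednesday, 2029/01/31, which is the last day of the review period.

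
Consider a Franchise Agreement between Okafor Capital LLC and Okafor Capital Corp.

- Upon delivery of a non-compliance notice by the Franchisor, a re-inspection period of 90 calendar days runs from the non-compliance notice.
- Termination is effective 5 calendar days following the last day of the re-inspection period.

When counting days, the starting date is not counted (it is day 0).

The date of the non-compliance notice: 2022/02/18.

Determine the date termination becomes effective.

Adding 90 calendar days to 2022/02/18 gives 2022/05/19, which is the last day of the re-inspection period.
Adding 5 calendar days to 2022/05/19 gives 2022/05/24, which is the date termination becomes effective.

2022/05/24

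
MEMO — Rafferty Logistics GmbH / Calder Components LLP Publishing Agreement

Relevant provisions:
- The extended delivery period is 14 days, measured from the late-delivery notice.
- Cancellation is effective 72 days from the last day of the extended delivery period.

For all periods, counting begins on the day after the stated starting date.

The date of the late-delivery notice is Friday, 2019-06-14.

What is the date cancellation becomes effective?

2019-09-08

The last day of the extended delivery period: 14 calendar days after 2019-06-14 is 2019-06-28.
The date cancellation becomes effective: 2019-06-28 + 72 days = 2019-09-08.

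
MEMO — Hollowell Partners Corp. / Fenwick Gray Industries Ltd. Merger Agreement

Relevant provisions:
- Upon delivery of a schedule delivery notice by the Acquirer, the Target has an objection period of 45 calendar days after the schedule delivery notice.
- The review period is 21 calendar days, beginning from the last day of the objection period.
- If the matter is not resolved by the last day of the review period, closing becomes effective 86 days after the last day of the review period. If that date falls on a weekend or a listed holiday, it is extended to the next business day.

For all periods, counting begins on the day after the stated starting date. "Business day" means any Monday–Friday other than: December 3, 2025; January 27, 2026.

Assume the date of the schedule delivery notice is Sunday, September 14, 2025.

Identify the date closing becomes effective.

The last day of the objection period: 45 calendar days after September 14, 2025 is October 29, 2025.
The last day of the review period: October 29, 2025 + 21 days = November 19, 2025.
Adding 86 calendar days to November 19, 2025 gives February 13, 2026, which is the date closing becomes effective. February 13, 2026 is a Friday and is not a listed holiday, so no roll-forward applies.

February 13, 2026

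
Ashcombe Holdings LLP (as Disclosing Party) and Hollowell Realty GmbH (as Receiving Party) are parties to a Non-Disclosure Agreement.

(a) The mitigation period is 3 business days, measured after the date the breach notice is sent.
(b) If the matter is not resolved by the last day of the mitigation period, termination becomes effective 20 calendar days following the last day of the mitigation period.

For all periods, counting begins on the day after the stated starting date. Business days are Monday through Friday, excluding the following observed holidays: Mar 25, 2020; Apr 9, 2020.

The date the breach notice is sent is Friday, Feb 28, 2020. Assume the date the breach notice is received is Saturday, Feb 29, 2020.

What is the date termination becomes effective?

Mar 24, 2020

The last day of the mitigation period: 3 business days after Friday, Feb 28, 2020, skipping weekends — Mar 2, Mar 3, Mar 4 — lands on Wednesday, Mar 4, 2020.
Adding 20 calendar days to Mar 4, 2020 gives Mar 24, 2020, which is the date termination becomes effective.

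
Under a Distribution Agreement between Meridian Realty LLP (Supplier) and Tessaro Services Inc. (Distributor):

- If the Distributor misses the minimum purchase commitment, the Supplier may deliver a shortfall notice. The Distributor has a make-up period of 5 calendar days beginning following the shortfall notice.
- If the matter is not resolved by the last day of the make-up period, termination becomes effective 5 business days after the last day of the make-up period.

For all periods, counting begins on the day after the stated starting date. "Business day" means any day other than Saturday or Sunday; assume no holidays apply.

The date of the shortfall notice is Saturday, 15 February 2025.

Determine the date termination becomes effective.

27 February 2025

The last day of the make-up period: 5 calendar days after 15 February 2025 is 20 February 2025.
The date termination becomes effective: counting 5 business days from Thursday, 20 February 2025 (Feb 21, Feb 24, Feb 25, Feb 26, Feb 27, skipping weekends) reaches Thursday, 27 February 2025.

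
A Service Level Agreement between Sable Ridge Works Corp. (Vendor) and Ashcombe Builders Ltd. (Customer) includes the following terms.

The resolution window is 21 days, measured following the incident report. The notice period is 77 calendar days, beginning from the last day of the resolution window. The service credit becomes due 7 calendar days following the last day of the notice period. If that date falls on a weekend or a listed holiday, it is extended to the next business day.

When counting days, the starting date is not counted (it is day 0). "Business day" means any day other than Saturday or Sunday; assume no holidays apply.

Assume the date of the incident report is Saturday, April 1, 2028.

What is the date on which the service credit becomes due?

The last day of the resolution window: 21 calendar days after April 1, 2028 is April 22, 2028.
The last day of the notice period: 77 calendar days after April 22, 2028 is July 8, 2028.
The date on which the service credit becomes due: July 8, 2028 + 7 days = July 15, 2028. That falls on a Saturday, so it rolls to the next business day, Monday, July 17, 2028.

July 17, 2028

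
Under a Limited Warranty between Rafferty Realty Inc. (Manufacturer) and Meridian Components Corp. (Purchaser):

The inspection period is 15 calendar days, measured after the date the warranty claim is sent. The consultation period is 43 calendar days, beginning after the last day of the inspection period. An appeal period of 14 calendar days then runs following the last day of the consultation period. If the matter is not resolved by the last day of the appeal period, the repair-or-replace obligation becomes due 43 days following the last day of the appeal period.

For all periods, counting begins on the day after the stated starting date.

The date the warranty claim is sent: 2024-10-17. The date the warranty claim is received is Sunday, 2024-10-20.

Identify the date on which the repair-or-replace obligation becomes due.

The last day of the inspection period: 2024-10-17 + 15 days = 2024-11-01.
The last day of the consultation period: 2024-11-01 + 43 days = 2024-12-14.
The last day of the appeal period: 2024-12-14 + 14 days = 2024-12-28.
The date on which the repair-or-replace obligation becomes due: 2024-12-28 + 43 days = 2025-02-09.

2025-02-09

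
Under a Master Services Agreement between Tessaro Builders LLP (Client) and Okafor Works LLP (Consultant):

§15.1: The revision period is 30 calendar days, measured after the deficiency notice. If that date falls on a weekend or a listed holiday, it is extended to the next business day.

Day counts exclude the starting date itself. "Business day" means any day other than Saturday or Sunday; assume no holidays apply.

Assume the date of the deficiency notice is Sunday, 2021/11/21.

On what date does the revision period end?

The last day of the revision period: 2021/11/21 + 30 days = 2021/12/21. 2021/12/21 is a Tuesday, so no roll-forward applies.

2021/12/21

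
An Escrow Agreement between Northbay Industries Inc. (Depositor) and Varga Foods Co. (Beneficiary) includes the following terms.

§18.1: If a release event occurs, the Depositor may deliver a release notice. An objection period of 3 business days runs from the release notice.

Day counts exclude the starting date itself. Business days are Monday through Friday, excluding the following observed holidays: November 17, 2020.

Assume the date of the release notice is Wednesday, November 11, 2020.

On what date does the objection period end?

The last day of the objection period: counting 3 business days from Wednesday, November 11, 2020 (Nov 12, Nov 13, Nov 16, skipping weekends) reaches Monday, November 16, 2020.

November 16, 2020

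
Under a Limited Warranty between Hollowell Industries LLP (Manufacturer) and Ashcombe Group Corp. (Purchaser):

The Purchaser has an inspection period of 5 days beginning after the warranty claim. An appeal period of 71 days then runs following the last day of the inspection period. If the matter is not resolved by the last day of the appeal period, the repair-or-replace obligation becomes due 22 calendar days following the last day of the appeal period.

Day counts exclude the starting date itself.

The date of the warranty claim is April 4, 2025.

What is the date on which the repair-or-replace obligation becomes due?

The last day of the inspection period: 5 calendar days after April 4, 2025 is April 9, 2025.
Adding 71 calendar days to April 9, 2025 gives June 19, 2025, which is the last day of the appeal period.
The date on which the repair-or-replace obligation becomes due: June 19, 2025 + 22 days = July 11, 2025.

July 11, 2025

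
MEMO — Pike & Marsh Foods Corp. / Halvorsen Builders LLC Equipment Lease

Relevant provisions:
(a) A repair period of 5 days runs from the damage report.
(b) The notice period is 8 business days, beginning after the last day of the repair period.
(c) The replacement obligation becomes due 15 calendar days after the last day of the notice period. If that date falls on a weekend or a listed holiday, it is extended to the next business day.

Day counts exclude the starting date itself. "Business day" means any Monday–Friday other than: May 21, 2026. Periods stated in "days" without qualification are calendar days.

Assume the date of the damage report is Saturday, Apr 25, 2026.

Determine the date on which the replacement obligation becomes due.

May 27, 2026

The last day of the repair period: Apr 25, 2026 + 5 days = Apr 30, 2026.
The last day of the notice period: 8 business days after Thursday, Apr 30, 2026, skipping weekends — May 1, May 4, May 5, May 6, May 7, May 8, May 11, May 12 — lands on Tuesday, May 12, 2026.
Adding 15 calendar days to May 12, 2026 gives May 27, 2026, which is the date on which the replacement obligation becomes due. May 27, 2026 is a Wednesday and is not a listed holiday, so no roll-forward applies.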